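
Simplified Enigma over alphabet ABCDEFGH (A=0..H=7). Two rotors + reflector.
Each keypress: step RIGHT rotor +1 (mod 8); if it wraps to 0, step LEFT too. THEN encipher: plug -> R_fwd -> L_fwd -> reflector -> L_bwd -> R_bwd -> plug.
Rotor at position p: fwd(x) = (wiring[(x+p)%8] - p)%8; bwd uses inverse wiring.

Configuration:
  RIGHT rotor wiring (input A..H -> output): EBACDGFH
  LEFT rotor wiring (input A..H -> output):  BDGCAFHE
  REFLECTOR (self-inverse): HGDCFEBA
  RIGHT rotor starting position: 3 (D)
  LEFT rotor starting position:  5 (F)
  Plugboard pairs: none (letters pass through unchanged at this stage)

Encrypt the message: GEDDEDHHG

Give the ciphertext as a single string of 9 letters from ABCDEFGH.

Answer: FGCGGGDCA

Derivation:
Char 1 ('G'): step: R->4, L=5; G->plug->G->R->E->L->G->refl->B->L'->F->R'->F->plug->F
Char 2 ('E'): step: R->5, L=5; E->plug->E->R->E->L->G->refl->B->L'->F->R'->G->plug->G
Char 3 ('D'): step: R->6, L=5; D->plug->D->R->D->L->E->refl->F->L'->G->R'->C->plug->C
Char 4 ('D'): step: R->7, L=5; D->plug->D->R->B->L->C->refl->D->L'->H->R'->G->plug->G
Char 5 ('E'): step: R->0, L->6 (L advanced); E->plug->E->R->D->L->F->refl->E->L'->F->R'->G->plug->G
Char 6 ('D'): step: R->1, L=6; D->plug->D->R->C->L->D->refl->C->L'->G->R'->G->plug->G
Char 7 ('H'): step: R->2, L=6; H->plug->H->R->H->L->H->refl->A->L'->E->R'->D->plug->D
Char 8 ('H'): step: R->3, L=6; H->plug->H->R->F->L->E->refl->F->L'->D->R'->C->plug->C
Char 9 ('G'): step: R->4, L=6; G->plug->G->R->E->L->A->refl->H->L'->H->R'->A->plug->A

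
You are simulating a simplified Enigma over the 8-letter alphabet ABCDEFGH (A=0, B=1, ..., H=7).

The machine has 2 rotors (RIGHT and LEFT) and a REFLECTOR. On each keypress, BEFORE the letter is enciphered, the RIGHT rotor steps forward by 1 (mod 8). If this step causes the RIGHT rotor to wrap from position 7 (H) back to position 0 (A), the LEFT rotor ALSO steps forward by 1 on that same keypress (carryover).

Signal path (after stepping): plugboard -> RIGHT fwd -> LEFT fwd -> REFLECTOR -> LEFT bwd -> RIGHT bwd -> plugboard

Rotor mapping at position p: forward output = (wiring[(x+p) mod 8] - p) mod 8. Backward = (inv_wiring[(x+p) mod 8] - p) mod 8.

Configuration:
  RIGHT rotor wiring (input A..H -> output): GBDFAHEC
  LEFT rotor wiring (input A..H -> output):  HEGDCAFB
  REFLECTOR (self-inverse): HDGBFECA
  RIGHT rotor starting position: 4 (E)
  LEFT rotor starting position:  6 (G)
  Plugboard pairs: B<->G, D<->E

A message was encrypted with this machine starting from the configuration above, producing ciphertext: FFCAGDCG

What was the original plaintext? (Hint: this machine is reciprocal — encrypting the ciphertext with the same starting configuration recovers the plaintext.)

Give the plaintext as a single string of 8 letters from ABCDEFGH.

Char 1 ('F'): step: R->5, L=6; F->plug->F->R->G->L->E->refl->F->L'->F->R'->C->plug->C
Char 2 ('F'): step: R->6, L=6; F->plug->F->R->H->L->C->refl->G->L'->D->R'->D->plug->E
Char 3 ('C'): step: R->7, L=6; C->plug->C->R->C->L->B->refl->D->L'->B->R'->F->plug->F
Char 4 ('A'): step: R->0, L->7 (L advanced); A->plug->A->R->G->L->B->refl->D->L'->F->R'->D->plug->E
Char 5 ('G'): step: R->1, L=7; G->plug->B->R->C->L->F->refl->E->L'->E->R'->C->plug->C
Char 6 ('D'): step: R->2, L=7; D->plug->E->R->C->L->F->refl->E->L'->E->R'->G->plug->B
Char 7 ('C'): step: R->3, L=7; C->plug->C->R->E->L->E->refl->F->L'->C->R'->A->plug->A
Char 8 ('G'): step: R->4, L=7; G->plug->B->R->D->L->H->refl->A->L'->B->R'->H->plug->H

Answer: CEFECBAH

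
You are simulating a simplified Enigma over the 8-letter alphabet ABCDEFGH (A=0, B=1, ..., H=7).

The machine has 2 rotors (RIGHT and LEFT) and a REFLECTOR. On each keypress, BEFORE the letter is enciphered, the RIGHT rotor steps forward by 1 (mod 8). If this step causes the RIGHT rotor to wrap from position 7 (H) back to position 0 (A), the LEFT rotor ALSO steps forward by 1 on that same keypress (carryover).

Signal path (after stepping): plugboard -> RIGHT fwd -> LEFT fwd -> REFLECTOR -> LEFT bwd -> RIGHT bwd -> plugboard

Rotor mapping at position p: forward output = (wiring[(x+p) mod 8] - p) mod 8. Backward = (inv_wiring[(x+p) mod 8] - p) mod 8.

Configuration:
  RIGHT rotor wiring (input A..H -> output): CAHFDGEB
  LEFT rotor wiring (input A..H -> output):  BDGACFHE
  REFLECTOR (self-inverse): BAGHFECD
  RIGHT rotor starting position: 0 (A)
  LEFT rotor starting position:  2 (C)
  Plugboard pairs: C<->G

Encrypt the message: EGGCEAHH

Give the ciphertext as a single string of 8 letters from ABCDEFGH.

Answer: HAEEHBGG

Derivation:
Char 1 ('E'): step: R->1, L=2; E->plug->E->R->F->L->C->refl->G->L'->B->R'->H->plug->H
Char 2 ('G'): step: R->2, L=2; G->plug->C->R->B->L->G->refl->C->L'->F->R'->A->plug->A
Char 3 ('G'): step: R->3, L=2; G->plug->C->R->D->L->D->refl->H->L'->G->R'->E->plug->E
Char 4 ('C'): step: R->4, L=2; C->plug->G->R->D->L->D->refl->H->L'->G->R'->E->plug->E
Char 5 ('E'): step: R->5, L=2; E->plug->E->R->D->L->D->refl->H->L'->G->R'->H->plug->H
Char 6 ('A'): step: R->6, L=2; A->plug->A->R->G->L->H->refl->D->L'->D->R'->B->plug->B
Char 7 ('H'): step: R->7, L=2; H->plug->H->R->F->L->C->refl->G->L'->B->R'->C->plug->G
Char 8 ('H'): step: R->0, L->3 (L advanced); H->plug->H->R->B->L->H->refl->D->L'->H->R'->C->plug->G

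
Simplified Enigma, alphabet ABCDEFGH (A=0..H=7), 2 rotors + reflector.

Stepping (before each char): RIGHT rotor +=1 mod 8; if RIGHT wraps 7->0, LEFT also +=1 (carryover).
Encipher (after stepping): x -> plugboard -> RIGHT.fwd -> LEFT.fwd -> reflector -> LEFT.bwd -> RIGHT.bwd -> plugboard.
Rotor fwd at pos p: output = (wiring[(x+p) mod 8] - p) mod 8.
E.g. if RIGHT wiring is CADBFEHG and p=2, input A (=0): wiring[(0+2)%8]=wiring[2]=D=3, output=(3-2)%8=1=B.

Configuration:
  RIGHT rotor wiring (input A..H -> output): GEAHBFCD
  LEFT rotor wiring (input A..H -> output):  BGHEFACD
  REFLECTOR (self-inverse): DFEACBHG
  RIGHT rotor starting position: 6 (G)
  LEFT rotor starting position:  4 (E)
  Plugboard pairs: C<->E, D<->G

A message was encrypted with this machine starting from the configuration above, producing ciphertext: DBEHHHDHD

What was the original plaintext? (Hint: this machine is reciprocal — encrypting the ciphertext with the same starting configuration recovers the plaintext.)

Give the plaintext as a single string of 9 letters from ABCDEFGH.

Char 1 ('D'): step: R->7, L=4; D->plug->G->R->G->L->D->refl->A->L'->H->R'->B->plug->B
Char 2 ('B'): step: R->0, L->5 (L advanced); B->plug->B->R->E->L->B->refl->F->L'->B->R'->E->plug->C
Char 3 ('E'): step: R->1, L=5; E->plug->C->R->G->L->H->refl->G->L'->C->R'->G->plug->D
Char 4 ('H'): step: R->2, L=5; H->plug->H->R->C->L->G->refl->H->L'->G->R'->A->plug->A
Char 5 ('H'): step: R->3, L=5; H->plug->H->R->F->L->C->refl->E->L'->D->R'->F->plug->F
Char 6 ('H'): step: R->4, L=5; H->plug->H->R->D->L->E->refl->C->L'->F->R'->A->plug->A
Char 7 ('D'): step: R->5, L=5; D->plug->G->R->C->L->G->refl->H->L'->G->R'->C->plug->E
Char 8 ('H'): step: R->6, L=5; H->plug->H->R->H->L->A->refl->D->L'->A->R'->C->plug->E
Char 9 ('D'): step: R->7, L=5; D->plug->G->R->G->L->H->refl->G->L'->C->R'->F->plug->F

Answer: BCDAFAEEF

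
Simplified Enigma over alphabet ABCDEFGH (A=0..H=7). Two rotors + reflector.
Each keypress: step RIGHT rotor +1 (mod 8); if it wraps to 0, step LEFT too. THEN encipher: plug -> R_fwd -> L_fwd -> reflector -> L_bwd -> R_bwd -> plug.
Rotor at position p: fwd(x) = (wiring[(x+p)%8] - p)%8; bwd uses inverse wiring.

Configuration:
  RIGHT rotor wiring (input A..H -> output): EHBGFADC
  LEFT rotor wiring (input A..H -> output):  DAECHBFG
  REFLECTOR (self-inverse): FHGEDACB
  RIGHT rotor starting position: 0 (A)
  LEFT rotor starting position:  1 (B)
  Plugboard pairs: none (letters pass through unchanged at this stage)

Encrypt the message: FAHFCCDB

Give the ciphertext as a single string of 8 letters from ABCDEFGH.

Answer: BCGCGBCF

Derivation:
Char 1 ('F'): step: R->1, L=1; F->plug->F->R->C->L->B->refl->H->L'->A->R'->B->plug->B
Char 2 ('A'): step: R->2, L=1; A->plug->A->R->H->L->C->refl->G->L'->D->R'->C->plug->C
Char 3 ('H'): step: R->3, L=1; H->plug->H->R->G->L->F->refl->A->L'->E->R'->G->plug->G
Char 4 ('F'): step: R->4, L=1; F->plug->F->R->D->L->G->refl->C->L'->H->R'->C->plug->C
Char 5 ('C'): step: R->5, L=1; C->plug->C->R->F->L->E->refl->D->L'->B->R'->G->plug->G
Char 6 ('C'): step: R->6, L=1; C->plug->C->R->G->L->F->refl->A->L'->E->R'->B->plug->B
Char 7 ('D'): step: R->7, L=1; D->plug->D->R->C->L->B->refl->H->L'->A->R'->C->plug->C
Char 8 ('B'): step: R->0, L->2 (L advanced); B->plug->B->R->H->L->G->refl->C->L'->A->R'->F->plug->F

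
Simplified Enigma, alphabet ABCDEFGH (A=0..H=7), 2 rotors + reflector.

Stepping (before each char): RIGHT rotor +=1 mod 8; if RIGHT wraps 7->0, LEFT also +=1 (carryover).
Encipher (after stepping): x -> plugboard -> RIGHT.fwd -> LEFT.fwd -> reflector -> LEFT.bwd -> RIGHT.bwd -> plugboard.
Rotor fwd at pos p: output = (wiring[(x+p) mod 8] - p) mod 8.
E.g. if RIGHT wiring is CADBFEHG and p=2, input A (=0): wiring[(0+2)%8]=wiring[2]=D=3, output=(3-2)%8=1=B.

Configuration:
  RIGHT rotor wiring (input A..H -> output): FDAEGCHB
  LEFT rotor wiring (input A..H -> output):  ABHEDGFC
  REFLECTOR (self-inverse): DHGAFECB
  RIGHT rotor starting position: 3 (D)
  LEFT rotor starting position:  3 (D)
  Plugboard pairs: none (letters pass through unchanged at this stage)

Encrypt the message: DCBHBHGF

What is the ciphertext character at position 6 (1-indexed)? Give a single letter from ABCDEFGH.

Char 1 ('D'): step: R->4, L=3; D->plug->D->R->F->L->F->refl->E->L'->H->R'->F->plug->F
Char 2 ('C'): step: R->5, L=3; C->plug->C->R->E->L->H->refl->B->L'->A->R'->D->plug->D
Char 3 ('B'): step: R->6, L=3; B->plug->B->R->D->L->C->refl->G->L'->G->R'->F->plug->F
Char 4 ('H'): step: R->7, L=3; H->plug->H->R->A->L->B->refl->H->L'->E->R'->C->plug->C
Char 5 ('B'): step: R->0, L->4 (L advanced); B->plug->B->R->D->L->G->refl->C->L'->B->R'->H->plug->H
Char 6 ('H'): step: R->1, L=4; H->plug->H->R->E->L->E->refl->F->L'->F->R'->D->plug->D

D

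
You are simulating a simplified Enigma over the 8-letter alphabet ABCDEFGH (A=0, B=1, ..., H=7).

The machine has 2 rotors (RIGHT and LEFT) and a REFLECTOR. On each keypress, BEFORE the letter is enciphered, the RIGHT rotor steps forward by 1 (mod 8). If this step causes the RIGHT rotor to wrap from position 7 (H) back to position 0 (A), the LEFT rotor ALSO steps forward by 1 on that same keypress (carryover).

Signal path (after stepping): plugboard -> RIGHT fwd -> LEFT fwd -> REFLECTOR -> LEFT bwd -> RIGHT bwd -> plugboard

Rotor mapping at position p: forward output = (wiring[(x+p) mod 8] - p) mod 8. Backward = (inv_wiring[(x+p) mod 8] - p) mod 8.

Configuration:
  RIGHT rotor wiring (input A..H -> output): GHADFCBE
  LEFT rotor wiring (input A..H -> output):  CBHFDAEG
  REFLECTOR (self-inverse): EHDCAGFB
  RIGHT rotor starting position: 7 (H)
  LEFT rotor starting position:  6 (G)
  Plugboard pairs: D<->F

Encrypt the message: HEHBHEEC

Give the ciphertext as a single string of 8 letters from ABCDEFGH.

Answer: BCCEGFFD

Derivation:
Char 1 ('H'): step: R->0, L->7 (L advanced); H->plug->H->R->E->L->G->refl->F->L'->H->R'->B->plug->B
Char 2 ('E'): step: R->1, L=7; E->plug->E->R->B->L->D->refl->C->L'->C->R'->C->plug->C
Char 3 ('H'): step: R->2, L=7; H->plug->H->R->F->L->E->refl->A->L'->D->R'->C->plug->C
Char 4 ('B'): step: R->3, L=7; B->plug->B->R->C->L->C->refl->D->L'->B->R'->E->plug->E
Char 5 ('H'): step: R->4, L=7; H->plug->H->R->H->L->F->refl->G->L'->E->R'->G->plug->G
Char 6 ('E'): step: R->5, L=7; E->plug->E->R->C->L->C->refl->D->L'->B->R'->D->plug->F
Char 7 ('E'): step: R->6, L=7; E->plug->E->R->C->L->C->refl->D->L'->B->R'->D->plug->F
Char 8 ('C'): step: R->7, L=7; C->plug->C->R->A->L->H->refl->B->L'->G->R'->F->plug->D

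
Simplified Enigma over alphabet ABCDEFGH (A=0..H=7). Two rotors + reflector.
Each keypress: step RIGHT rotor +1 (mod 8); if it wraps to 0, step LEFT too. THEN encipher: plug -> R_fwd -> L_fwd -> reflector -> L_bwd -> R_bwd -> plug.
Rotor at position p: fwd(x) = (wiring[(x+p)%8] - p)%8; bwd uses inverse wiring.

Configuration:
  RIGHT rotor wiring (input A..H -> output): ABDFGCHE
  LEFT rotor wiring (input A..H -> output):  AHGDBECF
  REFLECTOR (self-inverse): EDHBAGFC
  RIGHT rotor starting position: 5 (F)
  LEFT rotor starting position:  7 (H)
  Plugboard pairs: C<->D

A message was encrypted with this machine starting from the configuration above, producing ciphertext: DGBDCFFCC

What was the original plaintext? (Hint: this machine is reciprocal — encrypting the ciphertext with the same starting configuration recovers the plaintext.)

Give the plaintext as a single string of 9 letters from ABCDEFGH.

Char 1 ('D'): step: R->6, L=7; D->plug->C->R->C->L->A->refl->E->L'->E->R'->H->plug->H
Char 2 ('G'): step: R->7, L=7; G->plug->G->R->D->L->H->refl->C->L'->F->R'->A->plug->A
Char 3 ('B'): step: R->0, L->0 (L advanced); B->plug->B->R->B->L->H->refl->C->L'->G->R'->E->plug->E
Char 4 ('D'): step: R->1, L=0; D->plug->C->R->E->L->B->refl->D->L'->D->R'->G->plug->G
Char 5 ('C'): step: R->2, L=0; C->plug->D->R->A->L->A->refl->E->L'->F->R'->E->plug->E
Char 6 ('F'): step: R->3, L=0; F->plug->F->R->F->L->E->refl->A->L'->A->R'->H->plug->H
Char 7 ('F'): step: R->4, L=0; F->plug->F->R->F->L->E->refl->A->L'->A->R'->D->plug->C
Char 8 ('C'): step: R->5, L=0; C->plug->D->R->D->L->D->refl->B->L'->E->R'->E->plug->E
Char 9 ('C'): step: R->6, L=0; C->plug->D->R->D->L->D->refl->B->L'->E->R'->H->plug->H

Answer: HAEGEHCEH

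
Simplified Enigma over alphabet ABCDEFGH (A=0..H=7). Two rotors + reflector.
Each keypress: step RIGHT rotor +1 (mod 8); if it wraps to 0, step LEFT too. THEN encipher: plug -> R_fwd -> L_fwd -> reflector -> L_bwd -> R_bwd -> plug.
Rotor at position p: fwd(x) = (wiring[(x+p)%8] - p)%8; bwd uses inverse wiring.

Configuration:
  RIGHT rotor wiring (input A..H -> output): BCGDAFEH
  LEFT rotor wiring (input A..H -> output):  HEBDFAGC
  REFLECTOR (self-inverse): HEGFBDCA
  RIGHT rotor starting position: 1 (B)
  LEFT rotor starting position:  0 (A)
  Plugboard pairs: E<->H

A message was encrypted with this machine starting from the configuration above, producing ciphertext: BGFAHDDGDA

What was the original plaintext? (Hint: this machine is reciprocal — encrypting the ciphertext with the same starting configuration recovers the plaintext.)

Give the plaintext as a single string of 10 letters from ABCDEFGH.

Char 1 ('B'): step: R->2, L=0; B->plug->B->R->B->L->E->refl->B->L'->C->R'->E->plug->H
Char 2 ('G'): step: R->3, L=0; G->plug->G->R->H->L->C->refl->G->L'->G->R'->F->plug->F
Char 3 ('F'): step: R->4, L=0; F->plug->F->R->G->L->G->refl->C->L'->H->R'->H->plug->E
Char 4 ('A'): step: R->5, L=0; A->plug->A->R->A->L->H->refl->A->L'->F->R'->E->plug->H
Char 5 ('H'): step: R->6, L=0; H->plug->E->R->A->L->H->refl->A->L'->F->R'->F->plug->F
Char 6 ('D'): step: R->7, L=0; D->plug->D->R->H->L->C->refl->G->L'->G->R'->G->plug->G
Char 7 ('D'): step: R->0, L->1 (L advanced); D->plug->D->R->D->L->E->refl->B->L'->G->R'->C->plug->C
Char 8 ('G'): step: R->1, L=1; G->plug->G->R->G->L->B->refl->E->L'->D->R'->F->plug->F
Char 9 ('D'): step: R->2, L=1; D->plug->D->R->D->L->E->refl->B->L'->G->R'->C->plug->C
Char 10 ('A'): step: R->3, L=1; A->plug->A->R->A->L->D->refl->F->L'->F->R'->B->plug->B

Answer: HFEHFGCFCB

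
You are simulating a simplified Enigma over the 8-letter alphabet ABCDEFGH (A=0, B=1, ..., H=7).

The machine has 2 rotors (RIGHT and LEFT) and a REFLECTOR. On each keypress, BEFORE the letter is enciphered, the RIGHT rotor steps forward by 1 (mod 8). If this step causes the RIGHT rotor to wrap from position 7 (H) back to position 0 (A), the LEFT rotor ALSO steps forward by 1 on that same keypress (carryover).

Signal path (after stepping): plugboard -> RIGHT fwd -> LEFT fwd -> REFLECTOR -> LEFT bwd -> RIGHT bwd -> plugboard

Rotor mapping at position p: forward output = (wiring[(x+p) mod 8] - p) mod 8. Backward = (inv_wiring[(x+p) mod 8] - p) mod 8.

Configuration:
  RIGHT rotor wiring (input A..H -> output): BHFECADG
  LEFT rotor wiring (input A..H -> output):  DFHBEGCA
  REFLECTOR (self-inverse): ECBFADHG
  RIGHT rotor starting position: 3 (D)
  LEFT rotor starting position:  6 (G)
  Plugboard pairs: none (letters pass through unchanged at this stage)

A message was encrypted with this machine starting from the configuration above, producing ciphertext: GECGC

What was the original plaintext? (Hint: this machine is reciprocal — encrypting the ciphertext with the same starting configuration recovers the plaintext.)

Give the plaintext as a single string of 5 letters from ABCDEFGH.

Char 1 ('G'): step: R->4, L=6; G->plug->G->R->B->L->C->refl->B->L'->E->R'->B->plug->B
Char 2 ('E'): step: R->5, L=6; E->plug->E->R->C->L->F->refl->D->L'->F->R'->H->plug->H
Char 3 ('C'): step: R->6, L=6; C->plug->C->R->D->L->H->refl->G->L'->G->R'->F->plug->F
Char 4 ('G'): step: R->7, L=6; G->plug->G->R->B->L->C->refl->B->L'->E->R'->H->plug->H
Char 5 ('C'): step: R->0, L->7 (L advanced); C->plug->C->R->F->L->F->refl->D->L'->H->R'->B->plug->B

Answer: BHFHB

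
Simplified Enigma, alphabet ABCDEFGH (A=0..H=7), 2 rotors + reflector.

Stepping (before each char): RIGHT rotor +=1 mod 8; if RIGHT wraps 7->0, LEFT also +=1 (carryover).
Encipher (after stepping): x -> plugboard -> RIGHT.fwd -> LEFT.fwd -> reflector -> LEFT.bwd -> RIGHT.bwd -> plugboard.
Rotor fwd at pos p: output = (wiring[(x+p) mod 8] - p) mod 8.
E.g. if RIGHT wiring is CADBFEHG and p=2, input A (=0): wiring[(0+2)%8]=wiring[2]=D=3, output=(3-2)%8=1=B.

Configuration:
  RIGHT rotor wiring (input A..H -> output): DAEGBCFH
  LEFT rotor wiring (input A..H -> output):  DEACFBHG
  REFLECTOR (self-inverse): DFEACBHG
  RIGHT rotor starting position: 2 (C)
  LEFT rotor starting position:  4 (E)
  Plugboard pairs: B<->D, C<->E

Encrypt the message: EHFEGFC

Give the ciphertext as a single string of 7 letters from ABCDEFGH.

Char 1 ('E'): step: R->3, L=4; E->plug->C->R->H->L->G->refl->H->L'->E->R'->E->plug->C
Char 2 ('H'): step: R->4, L=4; H->plug->H->R->C->L->D->refl->A->L'->F->R'->A->plug->A
Char 3 ('F'): step: R->5, L=4; F->plug->F->R->H->L->G->refl->H->L'->E->R'->H->plug->H
Char 4 ('E'): step: R->6, L=4; E->plug->C->R->F->L->A->refl->D->L'->C->R'->D->plug->B
Char 5 ('G'): step: R->7, L=4; G->plug->G->R->D->L->C->refl->E->L'->G->R'->H->plug->H
Char 6 ('F'): step: R->0, L->5 (L advanced); F->plug->F->R->C->L->B->refl->F->L'->G->R'->D->plug->B
Char 7 ('C'): step: R->1, L=5; C->plug->E->R->B->L->C->refl->E->L'->A->R'->D->plug->B

Answer: CAHBHBB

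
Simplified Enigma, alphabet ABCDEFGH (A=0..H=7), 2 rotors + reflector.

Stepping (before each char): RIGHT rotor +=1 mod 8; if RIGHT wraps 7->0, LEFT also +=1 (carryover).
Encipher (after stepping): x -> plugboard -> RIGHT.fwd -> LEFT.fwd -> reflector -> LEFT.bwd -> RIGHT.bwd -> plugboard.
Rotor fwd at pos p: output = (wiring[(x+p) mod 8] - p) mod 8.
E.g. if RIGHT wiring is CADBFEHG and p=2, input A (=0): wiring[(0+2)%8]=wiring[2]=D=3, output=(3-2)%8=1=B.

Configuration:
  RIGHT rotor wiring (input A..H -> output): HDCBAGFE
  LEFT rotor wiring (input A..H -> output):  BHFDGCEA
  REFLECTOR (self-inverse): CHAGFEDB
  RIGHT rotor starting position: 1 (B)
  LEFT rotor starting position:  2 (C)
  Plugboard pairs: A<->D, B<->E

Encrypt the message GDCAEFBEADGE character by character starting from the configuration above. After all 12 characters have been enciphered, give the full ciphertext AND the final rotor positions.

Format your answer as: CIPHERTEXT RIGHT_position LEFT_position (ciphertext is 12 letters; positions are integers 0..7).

Answer: DBGCCHDBCFDC 5 3

Derivation:
Char 1 ('G'): step: R->2, L=2; G->plug->G->R->F->L->G->refl->D->L'->A->R'->A->plug->D
Char 2 ('D'): step: R->3, L=2; D->plug->A->R->G->L->H->refl->B->L'->B->R'->E->plug->B
Char 3 ('C'): step: R->4, L=2; C->plug->C->R->B->L->B->refl->H->L'->G->R'->G->plug->G
Char 4 ('A'): step: R->5, L=2; A->plug->D->R->C->L->E->refl->F->L'->H->R'->C->plug->C
Char 5 ('E'): step: R->6, L=2; E->plug->B->R->G->L->H->refl->B->L'->B->R'->C->plug->C
Char 6 ('F'): step: R->7, L=2; F->plug->F->R->B->L->B->refl->H->L'->G->R'->H->plug->H
Char 7 ('B'): step: R->0, L->3 (L advanced); B->plug->E->R->A->L->A->refl->C->L'->H->R'->A->plug->D
Char 8 ('E'): step: R->1, L=3; E->plug->B->R->B->L->D->refl->G->L'->F->R'->E->plug->B
Char 9 ('A'): step: R->2, L=3; A->plug->D->R->E->L->F->refl->E->L'->G->R'->C->plug->C
Char 10 ('D'): step: R->3, L=3; D->plug->A->R->G->L->E->refl->F->L'->E->R'->F->plug->F
Char 11 ('G'): step: R->4, L=3; G->plug->G->R->G->L->E->refl->F->L'->E->R'->A->plug->D
Char 12 ('E'): step: R->5, L=3; E->plug->B->R->A->L->A->refl->C->L'->H->R'->C->plug->C
Final: ciphertext=DBGCCHDBCFDC, RIGHT=5, LEFT=3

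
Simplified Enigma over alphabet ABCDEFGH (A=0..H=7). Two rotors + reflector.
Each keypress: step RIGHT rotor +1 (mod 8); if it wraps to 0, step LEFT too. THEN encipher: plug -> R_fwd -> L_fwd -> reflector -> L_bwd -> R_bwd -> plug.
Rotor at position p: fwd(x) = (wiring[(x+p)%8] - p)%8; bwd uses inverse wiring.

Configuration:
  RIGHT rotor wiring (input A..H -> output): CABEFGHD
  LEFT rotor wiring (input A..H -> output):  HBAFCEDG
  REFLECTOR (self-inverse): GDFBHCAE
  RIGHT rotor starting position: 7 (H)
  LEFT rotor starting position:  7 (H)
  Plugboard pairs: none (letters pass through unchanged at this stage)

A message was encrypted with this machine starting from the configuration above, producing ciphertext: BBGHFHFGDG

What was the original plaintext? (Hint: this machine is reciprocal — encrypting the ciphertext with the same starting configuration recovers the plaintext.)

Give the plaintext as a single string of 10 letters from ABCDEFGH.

Char 1 ('B'): step: R->0, L->0 (L advanced); B->plug->B->R->A->L->H->refl->E->L'->F->R'->E->plug->E
Char 2 ('B'): step: R->1, L=0; B->plug->B->R->A->L->H->refl->E->L'->F->R'->E->plug->E
Char 3 ('G'): step: R->2, L=0; G->plug->G->R->A->L->H->refl->E->L'->F->R'->E->plug->E
Char 4 ('H'): step: R->3, L=0; H->plug->H->R->G->L->D->refl->B->L'->B->R'->A->plug->A
Char 5 ('F'): step: R->4, L=0; F->plug->F->R->E->L->C->refl->F->L'->D->R'->C->plug->C
Char 6 ('H'): step: R->5, L=0; H->plug->H->R->A->L->H->refl->E->L'->F->R'->D->plug->D
Char 7 ('F'): step: R->6, L=0; F->plug->F->R->G->L->D->refl->B->L'->B->R'->A->plug->A
Char 8 ('G'): step: R->7, L=0; G->plug->G->R->H->L->G->refl->A->L'->C->R'->D->plug->D
Char 9 ('D'): step: R->0, L->1 (L advanced); D->plug->D->R->E->L->D->refl->B->L'->D->R'->H->plug->H
Char 10 ('G'): step: R->1, L=1; G->plug->G->R->C->L->E->refl->H->L'->B->R'->H->plug->H

Answer: EEEACDADHH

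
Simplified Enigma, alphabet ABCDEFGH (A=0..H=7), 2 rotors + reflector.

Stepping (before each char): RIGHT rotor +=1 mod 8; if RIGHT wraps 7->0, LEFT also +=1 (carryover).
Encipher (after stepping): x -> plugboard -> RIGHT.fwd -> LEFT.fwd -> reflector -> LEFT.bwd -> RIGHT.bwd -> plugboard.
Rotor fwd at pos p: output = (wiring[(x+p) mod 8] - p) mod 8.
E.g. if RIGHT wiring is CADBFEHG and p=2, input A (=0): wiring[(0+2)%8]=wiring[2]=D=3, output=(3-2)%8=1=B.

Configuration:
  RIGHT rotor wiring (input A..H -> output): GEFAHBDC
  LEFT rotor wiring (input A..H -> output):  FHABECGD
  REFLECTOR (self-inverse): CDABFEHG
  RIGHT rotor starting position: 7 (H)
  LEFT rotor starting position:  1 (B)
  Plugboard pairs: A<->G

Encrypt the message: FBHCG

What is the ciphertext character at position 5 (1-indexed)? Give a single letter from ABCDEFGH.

Char 1 ('F'): step: R->0, L->2 (L advanced); F->plug->F->R->B->L->H->refl->G->L'->A->R'->D->plug->D
Char 2 ('B'): step: R->1, L=2; B->plug->B->R->E->L->E->refl->F->L'->H->R'->C->plug->C
Char 3 ('H'): step: R->2, L=2; H->plug->H->R->C->L->C->refl->A->L'->D->R'->A->plug->G
Char 4 ('C'): step: R->3, L=2; C->plug->C->R->G->L->D->refl->B->L'->F->R'->A->plug->G
Char 5 ('G'): step: R->4, L=2; G->plug->A->R->D->L->A->refl->C->L'->C->R'->E->plug->E

E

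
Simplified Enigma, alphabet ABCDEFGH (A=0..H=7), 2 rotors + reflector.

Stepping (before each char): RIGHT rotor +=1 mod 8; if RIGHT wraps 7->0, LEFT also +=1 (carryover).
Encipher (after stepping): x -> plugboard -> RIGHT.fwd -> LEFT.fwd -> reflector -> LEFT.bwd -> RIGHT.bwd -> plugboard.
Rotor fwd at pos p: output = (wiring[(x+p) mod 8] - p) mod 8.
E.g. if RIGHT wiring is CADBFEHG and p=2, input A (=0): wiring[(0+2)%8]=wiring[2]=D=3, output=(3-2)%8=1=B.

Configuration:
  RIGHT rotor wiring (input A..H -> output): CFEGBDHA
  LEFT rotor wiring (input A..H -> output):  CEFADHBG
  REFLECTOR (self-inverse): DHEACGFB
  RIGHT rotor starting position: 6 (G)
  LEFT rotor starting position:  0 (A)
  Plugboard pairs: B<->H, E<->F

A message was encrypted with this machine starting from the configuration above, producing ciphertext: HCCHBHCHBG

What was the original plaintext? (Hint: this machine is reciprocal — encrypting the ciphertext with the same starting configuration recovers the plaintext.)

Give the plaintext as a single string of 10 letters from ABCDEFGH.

Char 1 ('H'): step: R->7, L=0; H->plug->B->R->D->L->A->refl->D->L'->E->R'->G->plug->G
Char 2 ('C'): step: R->0, L->1 (L advanced); C->plug->C->R->E->L->G->refl->F->L'->G->R'->D->plug->D
Char 3 ('C'): step: R->1, L=1; C->plug->C->R->F->L->A->refl->D->L'->A->R'->D->plug->D
Char 4 ('H'): step: R->2, L=1; H->plug->B->R->E->L->G->refl->F->L'->G->R'->F->plug->E
Char 5 ('B'): step: R->3, L=1; B->plug->H->R->B->L->E->refl->C->L'->D->R'->A->plug->A
Char 6 ('H'): step: R->4, L=1; H->plug->B->R->H->L->B->refl->H->L'->C->R'->H->plug->B
Char 7 ('C'): step: R->5, L=1; C->plug->C->R->D->L->C->refl->E->L'->B->R'->G->plug->G
Char 8 ('H'): step: R->6, L=1; H->plug->B->R->C->L->H->refl->B->L'->H->R'->D->plug->D
Char 9 ('B'): step: R->7, L=1; B->plug->H->R->A->L->D->refl->A->L'->F->R'->D->plug->D
Char 10 ('G'): step: R->0, L->2 (L advanced); G->plug->G->R->H->L->C->refl->E->L'->F->R'->B->plug->H

Answer: GDDEABGDDH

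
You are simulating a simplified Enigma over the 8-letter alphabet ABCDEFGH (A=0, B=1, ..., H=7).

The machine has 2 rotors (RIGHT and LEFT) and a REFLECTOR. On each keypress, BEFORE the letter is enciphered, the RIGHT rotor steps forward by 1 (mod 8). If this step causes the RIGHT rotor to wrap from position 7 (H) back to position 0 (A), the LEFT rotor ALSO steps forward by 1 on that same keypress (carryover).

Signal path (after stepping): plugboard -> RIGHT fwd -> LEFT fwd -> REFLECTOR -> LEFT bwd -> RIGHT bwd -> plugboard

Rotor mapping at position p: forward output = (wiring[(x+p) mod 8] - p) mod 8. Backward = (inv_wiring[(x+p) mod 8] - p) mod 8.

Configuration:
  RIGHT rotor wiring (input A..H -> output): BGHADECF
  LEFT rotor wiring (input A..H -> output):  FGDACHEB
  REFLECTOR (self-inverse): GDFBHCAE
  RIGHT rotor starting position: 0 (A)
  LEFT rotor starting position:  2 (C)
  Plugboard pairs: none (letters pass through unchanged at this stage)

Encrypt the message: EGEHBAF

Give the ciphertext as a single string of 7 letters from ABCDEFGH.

Answer: GACGACH

Derivation:
Char 1 ('E'): step: R->1, L=2; E->plug->E->R->D->L->F->refl->C->L'->E->R'->G->plug->G
Char 2 ('G'): step: R->2, L=2; G->plug->G->R->H->L->E->refl->H->L'->F->R'->A->plug->A
Char 3 ('E'): step: R->3, L=2; E->plug->E->R->C->L->A->refl->G->L'->B->R'->C->plug->C
Char 4 ('H'): step: R->4, L=2; H->plug->H->R->E->L->C->refl->F->L'->D->R'->G->plug->G
Char 5 ('B'): step: R->5, L=2; B->plug->B->R->F->L->H->refl->E->L'->H->R'->A->plug->A
Char 6 ('A'): step: R->6, L=2; A->plug->A->R->E->L->C->refl->F->L'->D->R'->C->plug->C
Char 7 ('F'): step: R->7, L=2; F->plug->F->R->E->L->C->refl->F->L'->D->R'->H->plug->H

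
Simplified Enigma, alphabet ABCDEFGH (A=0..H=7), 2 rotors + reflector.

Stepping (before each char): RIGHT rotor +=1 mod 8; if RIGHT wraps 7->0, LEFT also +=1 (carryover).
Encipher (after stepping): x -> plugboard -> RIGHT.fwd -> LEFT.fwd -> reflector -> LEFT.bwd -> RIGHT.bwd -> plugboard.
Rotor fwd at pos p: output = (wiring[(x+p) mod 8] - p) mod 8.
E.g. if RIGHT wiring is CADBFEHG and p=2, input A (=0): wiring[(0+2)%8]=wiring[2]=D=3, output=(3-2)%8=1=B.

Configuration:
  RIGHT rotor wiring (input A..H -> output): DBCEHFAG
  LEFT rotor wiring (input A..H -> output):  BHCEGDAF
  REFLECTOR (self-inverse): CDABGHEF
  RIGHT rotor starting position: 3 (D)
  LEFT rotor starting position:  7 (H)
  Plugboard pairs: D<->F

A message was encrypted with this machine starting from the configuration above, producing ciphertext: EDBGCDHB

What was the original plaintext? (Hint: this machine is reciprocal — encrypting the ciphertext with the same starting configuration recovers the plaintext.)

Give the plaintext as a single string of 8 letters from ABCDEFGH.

Answer: AEDDHBGE

Derivation:
Char 1 ('E'): step: R->4, L=7; E->plug->E->R->H->L->B->refl->D->L'->D->R'->A->plug->A
Char 2 ('D'): step: R->5, L=7; D->plug->F->R->F->L->H->refl->F->L'->E->R'->E->plug->E
Char 3 ('B'): step: R->6, L=7; B->plug->B->R->A->L->G->refl->E->L'->G->R'->F->plug->D
Char 4 ('G'): step: R->7, L=7; G->plug->G->R->G->L->E->refl->G->L'->A->R'->F->plug->D
Char 5 ('C'): step: R->0, L->0 (L advanced); C->plug->C->R->C->L->C->refl->A->L'->G->R'->H->plug->H
Char 6 ('D'): step: R->1, L=0; D->plug->F->R->H->L->F->refl->H->L'->B->R'->B->plug->B
Char 7 ('H'): step: R->2, L=0; H->plug->H->R->H->L->F->refl->H->L'->B->R'->G->plug->G
Char 8 ('B'): step: R->3, L=0; B->plug->B->R->E->L->G->refl->E->L'->D->R'->E->plug->E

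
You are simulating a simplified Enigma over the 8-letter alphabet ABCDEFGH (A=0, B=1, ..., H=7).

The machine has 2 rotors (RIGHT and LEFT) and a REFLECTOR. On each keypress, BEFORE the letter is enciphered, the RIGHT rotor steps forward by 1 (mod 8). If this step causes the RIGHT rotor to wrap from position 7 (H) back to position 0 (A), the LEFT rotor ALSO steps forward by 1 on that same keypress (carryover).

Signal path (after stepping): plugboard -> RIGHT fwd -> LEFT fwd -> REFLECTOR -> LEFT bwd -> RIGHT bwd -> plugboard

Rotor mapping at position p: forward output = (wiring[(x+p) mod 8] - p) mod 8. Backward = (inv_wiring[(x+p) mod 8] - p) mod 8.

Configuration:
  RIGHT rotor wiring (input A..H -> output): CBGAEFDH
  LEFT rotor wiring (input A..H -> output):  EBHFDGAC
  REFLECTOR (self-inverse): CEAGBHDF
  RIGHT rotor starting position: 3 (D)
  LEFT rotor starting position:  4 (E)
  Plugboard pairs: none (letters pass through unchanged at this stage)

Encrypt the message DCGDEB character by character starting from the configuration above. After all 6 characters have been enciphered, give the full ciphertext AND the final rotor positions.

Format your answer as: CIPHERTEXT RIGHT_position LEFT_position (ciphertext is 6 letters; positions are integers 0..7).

Answer: EHDCDG 1 5

Derivation:
Char 1 ('D'): step: R->4, L=4; D->plug->D->R->D->L->G->refl->D->L'->G->R'->E->plug->E
Char 2 ('C'): step: R->5, L=4; C->plug->C->R->C->L->E->refl->B->L'->H->R'->H->plug->H
Char 3 ('G'): step: R->6, L=4; G->plug->G->R->G->L->D->refl->G->L'->D->R'->D->plug->D
Char 4 ('D'): step: R->7, L=4; D->plug->D->R->H->L->B->refl->E->L'->C->R'->C->plug->C
Char 5 ('E'): step: R->0, L->5 (L advanced); E->plug->E->R->E->L->E->refl->B->L'->A->R'->D->plug->D
Char 6 ('B'): step: R->1, L=5; B->plug->B->R->F->L->C->refl->A->L'->G->R'->G->plug->G
Final: ciphertext=EHDCDG, RIGHT=1, LEFT=5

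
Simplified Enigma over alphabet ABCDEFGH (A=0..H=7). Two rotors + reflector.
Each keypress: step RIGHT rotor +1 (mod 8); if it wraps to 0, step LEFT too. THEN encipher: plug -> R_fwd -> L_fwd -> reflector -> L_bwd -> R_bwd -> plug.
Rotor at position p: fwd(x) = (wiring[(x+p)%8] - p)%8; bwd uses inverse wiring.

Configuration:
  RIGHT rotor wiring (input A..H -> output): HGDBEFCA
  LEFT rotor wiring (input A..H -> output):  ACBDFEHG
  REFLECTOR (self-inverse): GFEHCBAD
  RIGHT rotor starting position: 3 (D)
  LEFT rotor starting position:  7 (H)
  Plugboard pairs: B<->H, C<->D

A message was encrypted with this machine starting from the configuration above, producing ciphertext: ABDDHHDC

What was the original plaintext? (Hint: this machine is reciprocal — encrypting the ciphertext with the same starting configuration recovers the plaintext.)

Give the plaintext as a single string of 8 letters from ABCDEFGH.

Answer: FHGFDEBB

Derivation:
Char 1 ('A'): step: R->4, L=7; A->plug->A->R->A->L->H->refl->D->L'->C->R'->F->plug->F
Char 2 ('B'): step: R->5, L=7; B->plug->H->R->H->L->A->refl->G->L'->F->R'->B->plug->H
Char 3 ('D'): step: R->6, L=7; D->plug->C->R->B->L->B->refl->F->L'->G->R'->G->plug->G
Char 4 ('D'): step: R->7, L=7; D->plug->C->R->H->L->A->refl->G->L'->F->R'->F->plug->F
Char 5 ('H'): step: R->0, L->0 (L advanced); H->plug->B->R->G->L->H->refl->D->L'->D->R'->C->plug->D
Char 6 ('H'): step: R->1, L=0; H->plug->B->R->C->L->B->refl->F->L'->E->R'->E->plug->E
Char 7 ('D'): step: R->2, L=0; D->plug->C->R->C->L->B->refl->F->L'->E->R'->H->plug->B
Char 8 ('C'): step: R->3, L=0; C->plug->D->R->H->L->G->refl->A->L'->A->R'->H->plug->B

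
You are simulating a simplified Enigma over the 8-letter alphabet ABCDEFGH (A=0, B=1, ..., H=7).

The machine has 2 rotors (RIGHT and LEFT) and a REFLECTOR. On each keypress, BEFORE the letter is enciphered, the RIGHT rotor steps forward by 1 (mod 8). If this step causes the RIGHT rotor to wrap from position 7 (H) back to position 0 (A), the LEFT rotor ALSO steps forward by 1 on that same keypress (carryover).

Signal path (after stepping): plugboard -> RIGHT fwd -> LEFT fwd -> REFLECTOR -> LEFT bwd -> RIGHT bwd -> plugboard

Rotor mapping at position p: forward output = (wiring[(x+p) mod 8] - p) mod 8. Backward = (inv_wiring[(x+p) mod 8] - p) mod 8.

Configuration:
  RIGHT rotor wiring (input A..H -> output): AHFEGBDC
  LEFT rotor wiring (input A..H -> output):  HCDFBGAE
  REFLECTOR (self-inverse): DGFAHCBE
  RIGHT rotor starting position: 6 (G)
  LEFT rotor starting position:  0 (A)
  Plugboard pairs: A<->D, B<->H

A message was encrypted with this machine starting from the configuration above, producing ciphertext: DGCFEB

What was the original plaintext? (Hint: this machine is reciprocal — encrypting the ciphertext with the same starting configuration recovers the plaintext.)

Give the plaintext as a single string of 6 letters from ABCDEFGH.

Answer: HEDAAC

Derivation:
Char 1 ('D'): step: R->7, L=0; D->plug->A->R->D->L->F->refl->C->L'->B->R'->B->plug->H
Char 2 ('G'): step: R->0, L->1 (L advanced); G->plug->G->R->D->L->A->refl->D->L'->G->R'->E->plug->E
Char 3 ('C'): step: R->1, L=1; C->plug->C->R->D->L->A->refl->D->L'->G->R'->A->plug->D
Char 4 ('F'): step: R->2, L=1; F->plug->F->R->A->L->B->refl->G->L'->H->R'->D->plug->A
Char 5 ('E'): step: R->3, L=1; E->plug->E->R->H->L->G->refl->B->L'->A->R'->D->plug->A
Char 6 ('B'): step: R->4, L=1; B->plug->H->R->A->L->B->refl->G->L'->H->R'->C->plug->C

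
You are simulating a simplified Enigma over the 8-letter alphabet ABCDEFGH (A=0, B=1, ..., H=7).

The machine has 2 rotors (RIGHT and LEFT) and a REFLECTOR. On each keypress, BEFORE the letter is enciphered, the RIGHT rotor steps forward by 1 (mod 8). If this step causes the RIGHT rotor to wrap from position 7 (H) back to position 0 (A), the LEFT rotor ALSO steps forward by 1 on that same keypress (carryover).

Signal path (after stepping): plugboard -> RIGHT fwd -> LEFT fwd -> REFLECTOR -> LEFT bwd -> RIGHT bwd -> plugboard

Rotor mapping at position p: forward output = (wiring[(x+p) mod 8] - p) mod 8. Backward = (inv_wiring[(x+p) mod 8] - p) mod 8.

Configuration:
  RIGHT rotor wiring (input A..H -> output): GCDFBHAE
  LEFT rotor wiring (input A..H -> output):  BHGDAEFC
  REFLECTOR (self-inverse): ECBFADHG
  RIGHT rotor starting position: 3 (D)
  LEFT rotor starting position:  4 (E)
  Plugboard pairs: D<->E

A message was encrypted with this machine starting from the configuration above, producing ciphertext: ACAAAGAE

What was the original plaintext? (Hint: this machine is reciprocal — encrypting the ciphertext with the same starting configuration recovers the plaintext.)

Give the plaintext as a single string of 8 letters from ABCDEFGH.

Char 1 ('A'): step: R->4, L=4; A->plug->A->R->F->L->D->refl->F->L'->E->R'->C->plug->C
Char 2 ('C'): step: R->5, L=4; C->plug->C->R->H->L->H->refl->G->L'->D->R'->B->plug->B
Char 3 ('A'): step: R->6, L=4; A->plug->A->R->C->L->B->refl->C->L'->G->R'->B->plug->B
Char 4 ('A'): step: R->7, L=4; A->plug->A->R->F->L->D->refl->F->L'->E->R'->D->plug->E
Char 5 ('A'): step: R->0, L->5 (L advanced); A->plug->A->R->G->L->G->refl->H->L'->A->R'->G->plug->G
Char 6 ('G'): step: R->1, L=5; G->plug->G->R->D->L->E->refl->A->L'->B->R'->A->plug->A
Char 7 ('A'): step: R->2, L=5; A->plug->A->R->B->L->A->refl->E->L'->D->R'->B->plug->B
Char 8 ('E'): step: R->3, L=5; E->plug->D->R->F->L->B->refl->C->L'->E->R'->C->plug->C

Answer: CBBEGABC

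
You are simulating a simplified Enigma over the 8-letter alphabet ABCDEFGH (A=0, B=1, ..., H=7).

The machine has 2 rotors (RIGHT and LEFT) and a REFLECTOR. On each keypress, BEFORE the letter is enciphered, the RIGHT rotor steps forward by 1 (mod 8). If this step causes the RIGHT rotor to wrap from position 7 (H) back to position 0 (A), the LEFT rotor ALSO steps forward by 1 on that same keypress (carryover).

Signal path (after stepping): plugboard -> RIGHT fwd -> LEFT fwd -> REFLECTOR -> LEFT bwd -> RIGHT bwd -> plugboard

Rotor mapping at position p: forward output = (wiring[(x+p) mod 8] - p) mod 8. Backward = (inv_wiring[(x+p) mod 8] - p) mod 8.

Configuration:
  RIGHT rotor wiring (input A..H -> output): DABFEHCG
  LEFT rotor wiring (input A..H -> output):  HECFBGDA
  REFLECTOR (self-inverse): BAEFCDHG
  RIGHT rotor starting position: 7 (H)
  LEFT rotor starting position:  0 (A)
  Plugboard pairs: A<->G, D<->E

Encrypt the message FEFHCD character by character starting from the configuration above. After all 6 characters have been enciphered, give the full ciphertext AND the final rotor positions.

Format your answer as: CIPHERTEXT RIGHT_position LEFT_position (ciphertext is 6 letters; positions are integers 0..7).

Answer: HFDEDC 5 1

Derivation:
Char 1 ('F'): step: R->0, L->1 (L advanced); F->plug->F->R->H->L->G->refl->H->L'->G->R'->H->plug->H
Char 2 ('E'): step: R->1, L=1; E->plug->D->R->D->L->A->refl->B->L'->B->R'->F->plug->F
Char 3 ('F'): step: R->2, L=1; F->plug->F->R->E->L->F->refl->D->L'->A->R'->E->plug->D
Char 4 ('H'): step: R->3, L=1; H->plug->H->R->G->L->H->refl->G->L'->H->R'->D->plug->E
Char 5 ('C'): step: R->4, L=1; C->plug->C->R->G->L->H->refl->G->L'->H->R'->E->plug->D
Char 6 ('D'): step: R->5, L=1; D->plug->E->R->D->L->A->refl->B->L'->B->R'->C->plug->C
Final: ciphertext=HFDEDC, RIGHT=5, LEFT=1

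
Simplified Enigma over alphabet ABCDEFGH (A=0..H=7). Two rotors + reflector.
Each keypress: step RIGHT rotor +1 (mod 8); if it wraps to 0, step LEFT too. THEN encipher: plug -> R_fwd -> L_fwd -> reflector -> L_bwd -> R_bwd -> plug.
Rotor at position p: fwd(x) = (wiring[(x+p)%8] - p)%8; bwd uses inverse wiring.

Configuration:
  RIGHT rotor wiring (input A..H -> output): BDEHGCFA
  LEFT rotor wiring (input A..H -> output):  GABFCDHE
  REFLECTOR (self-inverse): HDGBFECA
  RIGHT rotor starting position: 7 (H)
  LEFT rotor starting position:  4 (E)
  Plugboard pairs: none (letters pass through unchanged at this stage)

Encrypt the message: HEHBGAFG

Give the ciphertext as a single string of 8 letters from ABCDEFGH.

Char 1 ('H'): step: R->0, L->5 (L advanced); H->plug->H->R->A->L->G->refl->C->L'->B->R'->A->plug->A
Char 2 ('E'): step: R->1, L=5; E->plug->E->R->B->L->C->refl->G->L'->A->R'->H->plug->H
Char 3 ('H'): step: R->2, L=5; H->plug->H->R->B->L->C->refl->G->L'->A->R'->D->plug->D
Char 4 ('B'): step: R->3, L=5; B->plug->B->R->D->L->B->refl->D->L'->E->R'->A->plug->A
Char 5 ('G'): step: R->4, L=5; G->plug->G->R->A->L->G->refl->C->L'->B->R'->C->plug->C
Char 6 ('A'): step: R->5, L=5; A->plug->A->R->F->L->E->refl->F->L'->H->R'->F->plug->F
Char 7 ('F'): step: R->6, L=5; F->plug->F->R->B->L->C->refl->G->L'->A->R'->G->plug->G
Char 8 ('G'): step: R->7, L=5; G->plug->G->R->D->L->B->refl->D->L'->E->R'->C->plug->C

Answer: AHDACFGC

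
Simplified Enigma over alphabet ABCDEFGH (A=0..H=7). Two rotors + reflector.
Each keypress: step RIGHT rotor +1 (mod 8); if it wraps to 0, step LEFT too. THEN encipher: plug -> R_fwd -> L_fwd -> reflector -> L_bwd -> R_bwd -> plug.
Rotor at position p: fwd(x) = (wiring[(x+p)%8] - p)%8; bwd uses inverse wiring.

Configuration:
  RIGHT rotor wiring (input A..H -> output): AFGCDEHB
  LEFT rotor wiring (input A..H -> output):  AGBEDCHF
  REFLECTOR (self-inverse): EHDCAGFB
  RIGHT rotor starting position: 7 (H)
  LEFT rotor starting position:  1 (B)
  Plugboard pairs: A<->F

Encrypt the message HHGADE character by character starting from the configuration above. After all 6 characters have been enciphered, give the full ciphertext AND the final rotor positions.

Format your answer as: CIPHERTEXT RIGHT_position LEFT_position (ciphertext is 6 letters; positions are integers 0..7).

Answer: BEFCAB 5 2

Derivation:
Char 1 ('H'): step: R->0, L->2 (L advanced); H->plug->H->R->B->L->C->refl->D->L'->F->R'->B->plug->B
Char 2 ('H'): step: R->1, L=2; H->plug->H->R->H->L->E->refl->A->L'->D->R'->E->plug->E
Char 3 ('G'): step: R->2, L=2; G->plug->G->R->G->L->G->refl->F->L'->E->R'->A->plug->F
Char 4 ('A'): step: R->3, L=2; A->plug->F->R->F->L->D->refl->C->L'->B->R'->C->plug->C
Char 5 ('D'): step: R->4, L=2; D->plug->D->R->F->L->D->refl->C->L'->B->R'->F->plug->A
Char 6 ('E'): step: R->5, L=2; E->plug->E->R->A->L->H->refl->B->L'->C->R'->B->plug->B
Final: ciphertext=BEFCAB, RIGHT=5, LEFT=2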